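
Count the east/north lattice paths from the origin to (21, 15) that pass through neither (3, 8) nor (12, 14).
Number of paths = 5400268310

Inclusion–exclusion. Total paths: C(36, 21) = 5567902560. Through P₁: C(11, 3)·C(25, 18) = 79315500. Through P₂: C(26, 12)·C(10, 9) = 96577000. Since P₁ is strictly southwest of P₂, a monotone path through both must visit P₁ then P₂; paths through both = C(11, 3)·C(15, 9)·C(10, 9) = 8258250. Avoid both = 5567902560 − 79315500 − 96577000 + 8258250 = 5400268310.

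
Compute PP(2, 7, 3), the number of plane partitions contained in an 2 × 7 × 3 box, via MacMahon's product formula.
PP(2, 7, 3) = 4950

Evaluate the triple product over i = 1..2, j = 1..7, k = 1..3. The factors are (2/1) · (3/2) · (4/3) · (3/2) · (4/3) · (5/4) · (4/3) · (5/4) · … (42 factors total). The numerators and denominators telescope so the product is an integer; carrying out the multiplication exactly gives PP(2, 7, 3) = 4950.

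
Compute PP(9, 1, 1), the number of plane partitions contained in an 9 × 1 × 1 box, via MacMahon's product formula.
PP(9, 1, 1) = 10

Evaluate the triple product over i = 1..9, j = 1..1, k = 1..1. The factors are (2/1) · (3/2) · (4/3) · (5/4) · (6/5) · (7/6) · (8/7) · (9/8) · … (9 factors total). The numerators and denominators telescope so the product is an integer; carrying out the multiplication exactly gives PP(9, 1, 1) = 10.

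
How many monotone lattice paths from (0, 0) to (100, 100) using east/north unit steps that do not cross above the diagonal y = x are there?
C_100 = 896519947090131496687170070074100632420837521538745909320

These NE paths below the diagonal are counted by the Catalan number C_n = (1/(n + 1)) · C(2n, n). For n = 100: C_100 = (1/101) · C(200, 100) = 90548514656103281165404177077484163874504589675413336841320/101 = 896519947090131496687170070074100632420837521538745909320.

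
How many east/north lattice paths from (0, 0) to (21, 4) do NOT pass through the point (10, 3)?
Number of paths = 9218

Total paths from (0, 0) to (21, 4): C(25, 21) = 12650. Paths through (10, 3): (paths (0, 0) → (10, 3)) × (paths (10, 3) → (21, 4)) = C(13, 10) · C(12, 11) = 286 · 12 = 3432. Avoidance count = 12650 − 3432 = 9218.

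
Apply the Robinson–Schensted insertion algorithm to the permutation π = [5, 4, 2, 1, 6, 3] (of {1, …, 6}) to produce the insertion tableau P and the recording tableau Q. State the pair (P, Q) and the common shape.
P = [1, 3] / [2, 6] / [4] / [5];  Q = [1, 5] / [2, 6] / [3] / [4];  common shape = (2, 2, 1, 1)

Row-insert the values π_1, π_2, … into P one at a time, bumping the leftmost entry strictly greater than the inserted value down to the next row. The recording tableau Q records, in position (i, j), the step at which that cell was added to P.
  Insert 5 (step 1): P = [5];  Q = [1]
  Insert 4 (step 2): P = [4] / [5];  Q = [1] / [2]
  Insert 2 (step 3): P = [2] / [4] / [5];  Q = [1] / [2] / [3]
  Insert 1 (step 4): P = [1] / [2] / [4] / [5];  Q = [1] / [2] / [3] / [4]
  Insert 6 (step 5): P = [1, 6] / [2] / [4] / [5];  Q = [1, 5] / [2] / [3] / [4]
  Insert 3 (step 6): P = [1, 3] / [2, 6] / [4] / [5];  Q = [1, 5] / [2, 6] / [3] / [4]
Final shape: (2, 2, 1, 1).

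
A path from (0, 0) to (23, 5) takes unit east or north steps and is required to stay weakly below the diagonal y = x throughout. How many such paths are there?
Number of paths = 77805

By the reflection principle (André's argument), the number of monotone paths to (23, 5) with n ≤ m that never go above y = x is C(28, 23) − C(28, 24) = 98280 − 20475 = 77805.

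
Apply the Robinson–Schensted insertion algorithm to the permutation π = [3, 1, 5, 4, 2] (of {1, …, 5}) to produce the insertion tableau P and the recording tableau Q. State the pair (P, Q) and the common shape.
P = [1, 2] / [3, 4] / [5];  Q = [1, 3] / [2, 4] / [5];  common shape = (2, 2, 1)

Row-insert the values π_1, π_2, … into P one at a time, bumping the leftmost entry strictly greater than the inserted value down to the next row. The recording tableau Q records, in position (i, j), the step at which that cell was added to P.
  Insert 3 (step 1): P = [3];  Q = [1]
  Insert 1 (step 2): P = [1] / [3];  Q = [1] / [2]
  Insert 5 (step 3): P = [1, 5] / [3];  Q = [1, 3] / [2]
  Insert 4 (step 4): P = [1, 4] / [3, 5];  Q = [1, 3] / [2, 4]
  Insert 2 (step 5): P = [1, 2] / [3, 4] / [5];  Q = [1, 3] / [2, 4] / [5]
Final shape: (2, 2, 1).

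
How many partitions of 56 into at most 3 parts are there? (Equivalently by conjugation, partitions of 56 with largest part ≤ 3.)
p(56, parts ≤ 3) = 290

Use the recurrence p(n, m) = p(n, m−1) + p(n−m, m): either the largest part is < m (count p(n, m−1)) or the largest part is exactly m (remove one copy of m, count p(n−m, m)). With p(0, ·) = 1 this gives p(56, parts ≤ 3) = 290. (By conjugating Young diagrams, this also counts partitions of 56 into at most 3 parts.)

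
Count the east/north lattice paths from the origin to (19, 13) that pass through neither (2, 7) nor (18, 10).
Number of paths = 291386604

Inclusion–exclusion. Total paths: C(32, 19) = 347373600. Through P₁: C(9, 2)·C(23, 17) = 3634092. Through P₂: C(28, 18)·C(4, 1) = 52492440. Since P₁ is strictly southwest of P₂, a monotone path through both must visit P₁ then P₂; paths through both = C(9, 2)·C(19, 16)·C(4, 1) = 139536. Avoid both = 347373600 − 3634092 − 52492440 + 139536 = 291386604.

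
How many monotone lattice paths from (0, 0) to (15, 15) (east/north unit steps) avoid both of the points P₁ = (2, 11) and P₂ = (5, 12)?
Number of paths = 153251344

Inclusion–exclusion. Total paths: C(30, 15) = 155117520. Through P₁: C(13, 2)·C(17, 13) = 185640. Through P₂: C(17, 5)·C(13, 10) = 1769768. Since P₁ is strictly southwest of P₂, a monotone path through both must visit P₁ then P₂; paths through both = C(13, 2)·C(4, 3)·C(13, 10) = 89232. Avoid both = 155117520 − 185640 − 1769768 + 89232 = 153251344.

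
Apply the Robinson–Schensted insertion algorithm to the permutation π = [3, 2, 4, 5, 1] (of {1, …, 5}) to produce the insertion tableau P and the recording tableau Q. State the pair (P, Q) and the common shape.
P = [1, 4, 5] / [2] / [3];  Q = [1, 3, 4] / [2] / [5];  common shape = (3, 1, 1)

Row-insert the values π_1, π_2, … into P one at a time, bumping the leftmost entry strictly greater than the inserted value down to the next row. The recording tableau Q records, in position (i, j), the step at which that cell was added to P.
  Insert 3 (step 1): P = [3];  Q = [1]
  Insert 2 (step 2): P = [2] / [3];  Q = [1] / [2]
  Insert 4 (step 3): P = [2, 4] / [3];  Q = [1, 3] / [2]
  Insert 5 (step 4): P = [2, 4, 5] / [3];  Q = [1, 3, 4] / [2]
  Insert 1 (step 5): P = [1, 4, 5] / [2] / [3];  Q = [1, 3, 4] / [2] / [5]
Final shape: (3, 1, 1).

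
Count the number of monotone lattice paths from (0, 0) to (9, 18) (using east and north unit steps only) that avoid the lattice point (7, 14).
Number of paths = 2942625

Total paths from (0, 0) to (9, 18): C(27, 9) = 4686825. Paths through (7, 14): (paths (0, 0) → (7, 14)) × (paths (7, 14) → (9, 18)) = C(21, 7) · C(6, 2) = 116280 · 15 = 1744200. Avoidance count = 4686825 − 1744200 = 2942625.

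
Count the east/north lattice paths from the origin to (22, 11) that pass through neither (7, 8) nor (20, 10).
Number of paths = 100177740

Inclusion–exclusion. Total paths: C(33, 22) = 193536720. Through P₁: C(15, 7)·C(18, 15) = 5250960. Through P₂: C(30, 20)·C(3, 2) = 90135045. Since P₁ is strictly southwest of P₂, a monotone path through both must visit P₁ then P₂; paths through both = C(15, 7)·C(15, 13)·C(3, 2) = 2027025. Avoid both = 193536720 − 5250960 − 90135045 + 2027025 = 100177740.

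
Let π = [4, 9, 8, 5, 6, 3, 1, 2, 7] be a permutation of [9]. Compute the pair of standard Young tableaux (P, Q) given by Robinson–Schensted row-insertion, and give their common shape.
P = [1, 2, 6, 7] / [3, 5] / [4] / [8] / [9];  Q = [1, 2, 5, 9] / [3, 8] / [4] / [6] / [7];  common shape = (4, 2, 1, 1, 1)

Row-insert the values π_1, π_2, … into P one at a time, bumping the leftmost entry strictly greater than the inserted value down to the next row. The recording tableau Q records, in position (i, j), the step at which that cell was added to P.
  Insert 4 (step 1): P = [4];  Q = [1]
  Insert 9 (step 2): P = [4, 9];  Q = [1, 2]
  Insert 8 (step 3): P = [4, 8] / [9];  Q = [1, 2] / [3]
  Insert 5 (step 4): P = [4, 5] / [8] / [9];  Q = [1, 2] / [3] / [4]
  Insert 6 (step 5): P = [4, 5, 6] / [8] / [9];  Q = [1, 2, 5] / [3] / [4]
  Insert 3 (step 6): P = [3, 5, 6] / [4] / [8] / [9];  Q = [1, 2, 5] / [3] / [4] / [6]
  Insert 1 (step 7): P = [1, 5, 6] / [3] / [4] / [8] / [9];  Q = [1, 2, 5] / [3] / [4] / [6] / [7]
  Insert 2 (step 8): P = [1, 2, 6] / [3, 5] / [4] / [8] / [9];  Q = [1, 2, 5] / [3, 8] / [4] / [6] / [7]
  Insert 7 (step 9): P = [1, 2, 6, 7] / [3, 5] / [4] / [8] / [9];  Q = [1, 2, 5, 9] / [3, 8] / [4] / [6] / [7]
Final shape: (4, 2, 1, 1, 1).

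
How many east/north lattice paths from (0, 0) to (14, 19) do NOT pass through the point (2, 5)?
Number of paths = 615997500

Total paths from (0, 0) to (14, 19): C(33, 14) = 818809200. Paths through (2, 5): (paths (0, 0) → (2, 5)) × (paths (2, 5) → (14, 19)) = C(7, 2) · C(26, 12) = 21 · 9657700 = 202811700. Avoidance count = 818809200 − 202811700 = 615997500.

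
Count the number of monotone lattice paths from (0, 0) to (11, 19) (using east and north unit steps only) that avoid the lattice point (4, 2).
Number of paths = 49435740

Total paths from (0, 0) to (11, 19): C(30, 11) = 54627300. Paths through (4, 2): (paths (0, 0) → (4, 2)) × (paths (4, 2) → (11, 19)) = C(6, 4) · C(24, 7) = 15 · 346104 = 5191560. Avoidance count = 54627300 − 5191560 = 49435740.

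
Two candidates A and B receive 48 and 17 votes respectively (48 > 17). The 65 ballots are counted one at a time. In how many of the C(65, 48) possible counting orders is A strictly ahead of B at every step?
Strict-lead orderings = 890843238203940

Total orderings of the 65 votes with 48 for A: C(65, 48) = 1867897112363100. By the Bertrand ballot formula (Cycle Lemma / reflection principle), the number of orderings in which A is strictly ahead of B throughout is (p − q)/(p + q) · C(p + q, p) = (48 − 17)/(48 + 17) · 1867897112363100 = 890843238203940.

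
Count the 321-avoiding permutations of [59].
C_59 = 405944995127576985730643443367112

These 321-avoiding permutations are counted by the Catalan number C_n = (1/(n + 1)) · C(2n, n). For n = 59: C_59 = (1/60) · C(118, 59) = 24356699707654619143838606602026720/60 = 405944995127576985730643443367112.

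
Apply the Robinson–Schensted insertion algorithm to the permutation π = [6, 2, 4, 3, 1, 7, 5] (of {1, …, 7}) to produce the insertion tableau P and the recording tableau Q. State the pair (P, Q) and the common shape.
P = [1, 3, 5] / [2, 7] / [4] / [6];  Q = [1, 3, 6] / [2, 7] / [4] / [5];  common shape = (3, 2, 1, 1)

Row-insert the values π_1, π_2, … into P one at a time, bumping the leftmost entry strictly greater than the inserted value down to the next row. The recording tableau Q records, in position (i, j), the step at which that cell was added to P.
  Insert 6 (step 1): P = [6];  Q = [1]
  Insert 2 (step 2): P = [2] / [6];  Q = [1] / [2]
  Insert 4 (step 3): P = [2, 4] / [6];  Q = [1, 3] / [2]
  Insert 3 (step 4): P = [2, 3] / [4] / [6];  Q = [1, 3] / [2] / [4]
  Insert 1 (step 5): P = [1, 3] / [2] / [4] / [6];  Q = [1, 3] / [2] / [4] / [5]
  Insert 7 (step 6): P = [1, 3, 7] / [2] / [4] / [6];  Q = [1, 3, 6] / [2] / [4] / [5]
  Insert 5 (step 7): P = [1, 3, 5] / [2, 7] / [4] / [6];  Q = [1, 3, 6] / [2, 7] / [4] / [5]
Final shape: (3, 2, 1, 1).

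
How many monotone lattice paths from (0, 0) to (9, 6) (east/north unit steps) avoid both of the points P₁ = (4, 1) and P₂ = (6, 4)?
Number of paths = 2145

Inclusion–exclusion. Total paths: C(15, 9) = 5005. Through P₁: C(5, 4)·C(10, 5) = 1260. Through P₂: C(10, 6)·C(5, 3) = 2100. Since P₁ is strictly southwest of P₂, a monotone path through both must visit P₁ then P₂; paths through both = C(5, 4)·C(5, 2)·C(5, 3) = 500. Avoid both = 5005 − 1260 − 2100 + 500 = 2145.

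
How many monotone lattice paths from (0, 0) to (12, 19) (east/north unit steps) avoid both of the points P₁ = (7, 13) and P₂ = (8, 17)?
Number of paths = 94896660

Inclusion–exclusion. Total paths: C(31, 12) = 141120525. Through P₁: C(20, 7)·C(11, 5) = 35814240. Through P₂: C(25, 8)·C(6, 4) = 16223625. Since P₁ is strictly southwest of P₂, a monotone path through both must visit P₁ then P₂; paths through both = C(20, 7)·C(5, 1)·C(6, 4) = 5814000. Avoid both = 141120525 − 35814240 − 16223625 + 5814000 = 94896660.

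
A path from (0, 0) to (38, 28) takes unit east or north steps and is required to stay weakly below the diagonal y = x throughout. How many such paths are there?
Number of paths = 962810849581892080

By the reflection principle (André's argument), the number of monotone paths to (38, 28) with n ≤ m that never go above y = x is C(66, 38) − C(66, 39) = 3413602103063071920 − 2450791253481179840 = 962810849581892080.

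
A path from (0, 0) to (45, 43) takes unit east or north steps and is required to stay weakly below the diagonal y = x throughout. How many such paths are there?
Number of paths = 1673817734484251380165680

By the reflection principle (André's argument), the number of monotone paths to (45, 43) with n ≤ m that never go above y = x is C(88, 45) − C(88, 46) = 25665205262091854495873760 − 23991387527607603115708080 = 1673817734484251380165680.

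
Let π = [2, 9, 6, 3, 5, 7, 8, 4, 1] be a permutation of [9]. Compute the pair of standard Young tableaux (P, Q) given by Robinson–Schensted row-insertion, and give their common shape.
P = [1, 3, 4, 7, 8] / [2] / [5] / [6] / [9];  Q = [1, 2, 5, 6, 7] / [3] / [4] / [8] / [9];  common shape = (5, 1, 1, 1, 1)

Row-insert the values π_1, π_2, … into P one at a time, bumping the leftmost entry strictly greater than the inserted value down to the next row. The recording tableau Q records, in position (i, j), the step at which that cell was added to P.
  Insert 2 (step 1): P = [2];  Q = [1]
  Insert 9 (step 2): P = [2, 9];  Q = [1, 2]
  Insert 6 (step 3): P = [2, 6] / [9];  Q = [1, 2] / [3]
  Insert 3 (step 4): P = [2, 3] / [6] / [9];  Q = [1, 2] / [3] / [4]
  Insert 5 (step 5): P = [2, 3, 5] / [6] / [9];  Q = [1, 2, 5] / [3] / [4]
  Insert 7 (step 6): P = [2, 3, 5, 7] / [6] / [9];  Q = [1, 2, 5, 6] / [3] / [4]
  Insert 8 (step 7): P = [2, 3, 5, 7, 8] / [6] / [9];  Q = [1, 2, 5, 6, 7] / [3] / [4]
  Insert 4 (step 8): P = [2, 3, 4, 7, 8] / [5] / [6] / [9];  Q = [1, 2, 5, 6, 7] / [3] / [4] / [8]
  Insert 1 (step 9): P = [1, 3, 4, 7, 8] / [2] / [5] / [6] / [9];  Q = [1, 2, 5, 6, 7] / [3] / [4] / [8] / [9]
Final shape: (5, 1, 1, 1, 1).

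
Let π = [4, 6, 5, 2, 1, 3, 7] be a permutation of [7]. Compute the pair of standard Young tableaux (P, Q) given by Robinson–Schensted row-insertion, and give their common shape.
P = [1, 3, 7] / [2, 5] / [4] / [6];  Q = [1, 2, 7] / [3, 6] / [4] / [5];  common shape = (3, 2, 1, 1)

Row-insert the values π_1, π_2, … into P one at a time, bumping the leftmost entry strictly greater than the inserted value down to the next row. The recording tableau Q records, in position (i, j), the step at which that cell was added to P.
  Insert 4 (step 1): P = [4];  Q = [1]
  Insert 6 (step 2): P = [4, 6];  Q = [1, 2]
  Insert 5 (step 3): P = [4, 5] / [6];  Q = [1, 2] / [3]
  Insert 2 (step 4): P = [2, 5] / [4] / [6];  Q = [1, 2] / [3] / [4]
  Insert 1 (step 5): P = [1, 5] / [2] / [4] / [6];  Q = [1, 2] / [3] / [4] / [5]
  Insert 3 (step 6): P = [1, 3] / [2, 5] / [4] / [6];  Q = [1, 2] / [3, 6] / [4] / [5]
  Insert 7 (step 7): P = [1, 3, 7] / [2, 5] / [4] / [6];  Q = [1, 2, 7] / [3, 6] / [4] / [5]
Final shape: (3, 2, 1, 1).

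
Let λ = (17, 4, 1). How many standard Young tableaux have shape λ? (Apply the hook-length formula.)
# SYT of shape (17, 4, 1) = 77616

Hook-length formula: f^λ = n! / Π hook(c), product over all cells c of the Young diagram. For λ = (17, 4, 1), n = 22 boxes. Hook lengths by row (left-to-right, top-to-bottom): [19, 17, 16, 15, 13, 12, 11, 10, 9, 8, 7, 6, 5, 4, 3, 2, 1]; [5, 3, 2, 1]; [1]. Product of hooks = 14481559572480000. So f^λ = 22! / 14481559572480000 = 1124000727777607680000 / 14481559572480000 = 77616.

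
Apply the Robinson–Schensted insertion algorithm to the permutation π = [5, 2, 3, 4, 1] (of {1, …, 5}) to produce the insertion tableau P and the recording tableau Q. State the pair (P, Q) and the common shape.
P = [1, 3, 4] / [2] / [5];  Q = [1, 3, 4] / [2] / [5];  common shape = (3, 1, 1)

Row-insert the values π_1, π_2, … into P one at a time, bumping the leftmost entry strictly greater than the inserted value down to the next row. The recording tableau Q records, in position (i, j), the step at which that cell was added to P.
  Insert 5 (step 1): P = [5];  Q = [1]
  Insert 2 (step 2): P = [2] / [5];  Q = [1] / [2]
  Insert 3 (step 3): P = [2, 3] / [5];  Q = [1, 3] / [2]
  Insert 4 (step 4): P = [2, 3, 4] / [5];  Q = [1, 3, 4] / [2]
  Insert 1 (step 5): P = [1, 3, 4] / [2] / [5];  Q = [1, 3, 4] / [2] / [5]
Final shape: (3, 1, 1).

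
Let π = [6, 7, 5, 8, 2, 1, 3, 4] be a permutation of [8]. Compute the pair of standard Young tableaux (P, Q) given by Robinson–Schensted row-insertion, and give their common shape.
P = [1, 3, 4] / [2, 7, 8] / [5] / [6];  Q = [1, 2, 4] / [3, 7, 8] / [5] / [6];  common shape = (3, 3, 1, 1)

Row-insert the values π_1, π_2, … into P one at a time, bumping the leftmost entry strictly greater than the inserted value down to the next row. The recording tableau Q records, in position (i, j), the step at which that cell was added to P.
  Insert 6 (step 1): P = [6];  Q = [1]
  Insert 7 (step 2): P = [6, 7];  Q = [1, 2]
  Insert 5 (step 3): P = [5, 7] / [6];  Q = [1, 2] / [3]
  Insert 8 (step 4): P = [5, 7, 8] / [6];  Q = [1, 2, 4] / [3]
  Insert 2 (step 5): P = [2, 7, 8] / [5] / [6];  Q = [1, 2, 4] / [3] / [5]
  Insert 1 (step 6): P = [1, 7, 8] / [2] / [5] / [6];  Q = [1, 2, 4] / [3] / [5] / [6]
  Insert 3 (step 7): P = [1, 3, 8] / [2, 7] / [5] / [6];  Q = [1, 2, 4] / [3, 7] / [5] / [6]
  Insert 4 (step 8): P = [1, 3, 4] / [2, 7, 8] / [5] / [6];  Q = [1, 2, 4] / [3, 7, 8] / [5] / [6]
Final shape: (3, 3, 1, 1).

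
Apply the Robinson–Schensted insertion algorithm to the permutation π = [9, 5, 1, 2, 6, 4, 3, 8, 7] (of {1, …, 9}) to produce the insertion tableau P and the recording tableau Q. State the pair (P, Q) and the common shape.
P = [1, 2, 3, 7] / [4, 6, 8] / [5] / [9];  Q = [1, 4, 5, 8] / [2, 6, 9] / [3] / [7];  common shape = (4, 3, 1, 1)

Row-insert the values π_1, π_2, … into P one at a time, bumping the leftmost entry strictly greater than the inserted value down to the next row. The recording tableau Q records, in position (i, j), the step at which that cell was added to P.
  Insert 9 (step 1): P = [9];  Q = [1]
  Insert 5 (step 2): P = [5] / [9];  Q = [1] / [2]
  Insert 1 (step 3): P = [1] / [5] / [9];  Q = [1] / [2] / [3]
  Insert 2 (step 4): P = [1, 2] / [5] / [9];  Q = [1, 4] / [2] / [3]
  Insert 6 (step 5): P = [1, 2, 6] / [5] / [9];  Q = [1, 4, 5] / [2] / [3]
  Insert 4 (step 6): P = [1, 2, 4] / [5, 6] / [9];  Q = [1, 4, 5] / [2, 6] / [3]
  Insert 3 (step 7): P = [1, 2, 3] / [4, 6] / [5] / [9];  Q = [1, 4, 5] / [2, 6] / [3] / [7]
  Insert 8 (step 8): P = [1, 2, 3, 8] / [4, 6] / [5] / [9];  Q = [1, 4, 5, 8] / [2, 6] / [3] / [7]
  Insert 7 (step 9): P = [1, 2, 3, 7] / [4, 6, 8] / [5] / [9];  Q = [1, 4, 5, 8] / [2, 6, 9] / [3] / [7]
Final shape: (4, 3, 1, 1).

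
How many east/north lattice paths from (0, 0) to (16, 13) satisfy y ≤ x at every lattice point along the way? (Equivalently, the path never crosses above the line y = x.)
Number of paths = 15967980

By the reflection principle (André's argument), the number of monotone paths to (16, 13) with n ≤ m that never go above y = x is C(29, 16) − C(29, 17) = 67863915 − 51895935 = 15967980.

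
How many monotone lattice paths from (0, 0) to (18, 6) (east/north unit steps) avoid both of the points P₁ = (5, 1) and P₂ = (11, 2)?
Number of paths = 71308

Inclusion–exclusion. Total paths: C(24, 18) = 134596. Through P₁: C(6, 5)·C(18, 13) = 51408. Through P₂: C(13, 11)·C(11, 7) = 25740. Since P₁ is strictly southwest of P₂, a monotone path through both must visit P₁ then P₂; paths through both = C(6, 5)·C(7, 6)·C(11, 7) = 13860. Avoid both = 134596 − 51408 − 25740 + 13860 = 71308.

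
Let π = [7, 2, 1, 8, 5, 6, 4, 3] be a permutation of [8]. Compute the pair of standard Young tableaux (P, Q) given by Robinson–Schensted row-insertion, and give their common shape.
P = [1, 3, 6] / [2, 4] / [5, 8] / [7];  Q = [1, 4, 6] / [2, 5] / [3, 7] / [8];  common shape = (3, 2, 2, 1)

Row-insert the values π_1, π_2, … into P one at a time, bumping the leftmost entry strictly greater than the inserted value down to the next row. The recording tableau Q records, in position (i, j), the step at which that cell was added to P.
  Insert 7 (step 1): P = [7];  Q = [1]
  Insert 2 (step 2): P = [2] / [7];  Q = [1] / [2]
  Insert 1 (step 3): P = [1] / [2] / [7];  Q = [1] / [2] / [3]
  Insert 8 (step 4): P = [1, 8] / [2] / [7];  Q = [1, 4] / [2] / [3]
  Insert 5 (step 5): P = [1, 5] / [2, 8] / [7];  Q = [1, 4] / [2, 5] / [3]
  Insert 6 (step 6): P = [1, 5, 6] / [2, 8] / [7];  Q = [1, 4, 6] / [2, 5] / [3]
  Insert 4 (step 7): P = [1, 4, 6] / [2, 5] / [7, 8];  Q = [1, 4, 6] / [2, 5] / [3, 7]
  Insert 3 (step 8): P = [1, 3, 6] / [2, 4] / [5, 8] / [7];  Q = [1, 4, 6] / [2, 5] / [3, 7] / [8]
Final shape: (3, 2, 2, 1).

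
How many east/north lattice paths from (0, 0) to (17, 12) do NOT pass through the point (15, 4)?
Number of paths = 51721515

Total paths from (0, 0) to (17, 12): C(29, 17) = 51895935. Paths through (15, 4): (paths (0, 0) → (15, 4)) × (paths (15, 4) → (17, 12)) = C(19, 15) · C(10, 2) = 3876 · 45 = 174420. Avoidance count = 51895935 − 174420 = 51721515.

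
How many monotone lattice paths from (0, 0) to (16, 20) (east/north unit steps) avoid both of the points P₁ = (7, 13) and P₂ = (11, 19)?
Number of paths = 6190954710

Inclusion–exclusion. Total paths: C(36, 16) = 7307872110. Through P₁: C(20, 7)·C(16, 9) = 886828800. Through P₂: C(30, 11)·C(6, 5) = 327763800. Since P₁ is strictly southwest of P₂, a monotone path through both must visit P₁ then P₂; paths through both = C(20, 7)·C(10, 4)·C(6, 5) = 97675200. Avoid both = 7307872110 − 886828800 − 327763800 + 97675200 = 6190954710.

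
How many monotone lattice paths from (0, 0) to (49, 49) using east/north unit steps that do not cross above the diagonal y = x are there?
C_49 = 509552245179617138054608572

These NE paths below the diagonal are counted by the Catalan number C_n = (1/(n + 1)) · C(2n, n). For n = 49: C_49 = (1/50) · C(98, 49) = 25477612258980856902730428600/50 = 509552245179617138054608572.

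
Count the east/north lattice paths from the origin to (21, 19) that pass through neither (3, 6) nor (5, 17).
Number of paths = 113954123454

Inclusion–exclusion. Total paths: C(40, 21) = 131282408400. Through P₁: C(9, 3)·C(31, 18) = 17325258300. Through P₂: C(22, 5)·C(18, 16) = 4029102. Since P₁ is strictly southwest of P₂, a monotone path through both must visit P₁ then P₂; paths through both = C(9, 3)·C(13, 2)·C(18, 16) = 1002456. Avoid both = 131282408400 − 17325258300 − 4029102 + 1002456 = 113954123454.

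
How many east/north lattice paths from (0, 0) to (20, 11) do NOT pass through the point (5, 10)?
Number of paths = 84624267

Total paths from (0, 0) to (20, 11): C(31, 20) = 84672315. Paths through (5, 10): (paths (0, 0) → (5, 10)) × (paths (5, 10) → (20, 11)) = C(15, 5) · C(16, 15) = 3003 · 16 = 48048. Avoidance count = 84672315 − 48048 = 84624267.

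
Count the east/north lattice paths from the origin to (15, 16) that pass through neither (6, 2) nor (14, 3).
Number of paths = 277652883

Inclusion–exclusion. Total paths: C(31, 15) = 300540195. Through P₁: C(8, 6)·C(23, 9) = 22881320. Through P₂: C(17, 14)·C(14, 1) = 9520. Since P₁ is strictly southwest of P₂, a monotone path through both must visit P₁ then P₂; paths through both = C(8, 6)·C(9, 8)·C(14, 1) = 3528. Avoid both = 300540195 − 22881320 − 9520 + 3528 = 277652883.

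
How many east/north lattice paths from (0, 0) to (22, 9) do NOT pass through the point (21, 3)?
Number of paths = 20145907

Total paths from (0, 0) to (22, 9): C(31, 22) = 20160075. Paths through (21, 3): (paths (0, 0) → (21, 3)) × (paths (21, 3) → (22, 9)) = C(24, 21) · C(7, 1) = 2024 · 7 = 14168. Avoidance count = 20160075 − 14168 = 20145907.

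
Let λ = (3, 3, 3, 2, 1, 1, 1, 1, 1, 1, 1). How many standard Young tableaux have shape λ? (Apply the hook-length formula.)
# SYT of shape (3, 3, 3, 2, 1, 1, 1, 1, 1, 1, 1) = 228480

Hook-length formula: f^λ = n! / Π hook(c), product over all cells c of the Young diagram. For λ = (3, 3, 3, 2, 1, 1, 1, 1, 1, 1, 1), n = 18 boxes. Hook lengths by row (left-to-right, top-to-bottom): [13, 5, 3]; [12, 4, 2]; [11, 3, 1]; [9, 1]; [7]; [6]; [5]; [4]; [3]; [2]; [1]. Product of hooks = 28021593600. So f^λ = 18! / 28021593600 = 6402373705728000 / 28021593600 = 228480.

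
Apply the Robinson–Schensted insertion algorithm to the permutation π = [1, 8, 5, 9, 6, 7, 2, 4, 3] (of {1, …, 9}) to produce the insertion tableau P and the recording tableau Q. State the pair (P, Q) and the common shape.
P = [1, 2, 3, 7] / [4, 6] / [5, 9] / [8];  Q = [1, 2, 4, 6] / [3, 5] / [7, 8] / [9];  common shape = (4, 2, 2, 1)

Row-insert the values π_1, π_2, … into P one at a time, bumping the leftmost entry strictly greater than the inserted value down to the next row. The recording tableau Q records, in position (i, j), the step at which that cell was added to P.
  Insert 1 (step 1): P = [1];  Q = [1]
  Insert 8 (step 2): P = [1, 8];  Q = [1, 2]
  Insert 5 (step 3): P = [1, 5] / [8];  Q = [1, 2] / [3]
  Insert 9 (step 4): P = [1, 5, 9] / [8];  Q = [1, 2, 4] / [3]
  Insert 6 (step 5): P = [1, 5, 6] / [8, 9];  Q = [1, 2, 4] / [3, 5]
  Insert 7 (step 6): P = [1, 5, 6, 7] / [8, 9];  Q = [1, 2, 4, 6] / [3, 5]
  Insert 2 (step 7): P = [1, 2, 6, 7] / [5, 9] / [8];  Q = [1, 2, 4, 6] / [3, 5] / [7]
  Insert 4 (step 8): P = [1, 2, 4, 7] / [5, 6] / [8, 9];  Q = [1, 2, 4, 6] / [3, 5] / [7, 8]
  Insert 3 (step 9): P = [1, 2, 3, 7] / [4, 6] / [5, 9] / [8];  Q = [1, 2, 4, 6] / [3, 5] / [7, 8] / [9]
Final shape: (4, 2, 2, 1).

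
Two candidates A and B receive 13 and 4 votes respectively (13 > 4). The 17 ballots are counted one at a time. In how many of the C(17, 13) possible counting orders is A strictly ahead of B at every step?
Strict-lead orderings = 1260

Total orderings of the 17 votes with 13 for A: C(17, 13) = 2380. By the Bertrand ballot formula (Cycle Lemma / reflection principle), the number of orderings in which A is strictly ahead of B throughout is (p − q)/(p + q) · C(p + q, p) = (13 − 4)/(13 + 4) · 2380 = 1260.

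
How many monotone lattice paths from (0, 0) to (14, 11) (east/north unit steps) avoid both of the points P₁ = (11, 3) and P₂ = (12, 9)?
Number of paths = 2649048

Inclusion–exclusion. Total paths: C(25, 14) = 4457400. Through P₁: C(14, 11)·C(11, 3) = 60060. Through P₂: C(21, 12)·C(4, 2) = 1763580. Since P₁ is strictly southwest of P₂, a monotone path through both must visit P₁ then P₂; paths through both = C(14, 11)·C(7, 1)·C(4, 2) = 15288. Avoid both = 4457400 − 60060 − 1763580 + 15288 = 2649048.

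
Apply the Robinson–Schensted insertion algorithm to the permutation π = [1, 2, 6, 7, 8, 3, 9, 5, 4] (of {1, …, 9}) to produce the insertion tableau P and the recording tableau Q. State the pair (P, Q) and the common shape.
P = [1, 2, 3, 4, 8, 9] / [5, 7] / [6];  Q = [1, 2, 3, 4, 5, 7] / [6, 8] / [9];  common shape = (6, 2, 1)

Row-insert the values π_1, π_2, … into P one at a time, bumping the leftmost entry strictly greater than the inserted value down to the next row. The recording tableau Q records, in position (i, j), the step at which that cell was added to P.
  Insert 1 (step 1): P = [1];  Q = [1]
  Insert 2 (step 2): P = [1, 2];  Q = [1, 2]
  Insert 6 (step 3): P = [1, 2, 6];  Q = [1, 2, 3]
  Insert 7 (step 4): P = [1, 2, 6, 7];  Q = [1, 2, 3, 4]
  Insert 8 (step 5): P = [1, 2, 6, 7, 8];  Q = [1, 2, 3, 4, 5]
  Insert 3 (step 6): P = [1, 2, 3, 7, 8] / [6];  Q = [1, 2, 3, 4, 5] / [6]
  Insert 9 (step 7): P = [1, 2, 3, 7, 8, 9] / [6];  Q = [1, 2, 3, 4, 5, 7] / [6]
  Insert 5 (step 8): P = [1, 2, 3, 5, 8, 9] / [6, 7];  Q = [1, 2, 3, 4, 5, 7] / [6, 8]
  Insert 4 (step 9): P = [1, 2, 3, 4, 8, 9] / [5, 7] / [6];  Q = [1, 2, 3, 4, 5, 7] / [6, 8] / [9]
Final shape: (6, 2, 1).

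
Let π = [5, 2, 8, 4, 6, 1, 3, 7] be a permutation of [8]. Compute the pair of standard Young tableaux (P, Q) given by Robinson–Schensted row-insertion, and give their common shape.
P = [1, 3, 6, 7] / [2, 4] / [5, 8];  Q = [1, 3, 5, 8] / [2, 4] / [6, 7];  common shape = (4, 2, 2)

Row-insert the values π_1, π_2, … into P one at a time, bumping the leftmost entry strictly greater than the inserted value down to the next row. The recording tableau Q records, in position (i, j), the step at which that cell was added to P.
  Insert 5 (step 1): P = [5];  Q = [1]
  Insert 2 (step 2): P = [2] / [5];  Q = [1] / [2]
  Insert 8 (step 3): P = [2, 8] / [5];  Q = [1, 3] / [2]
  Insert 4 (step 4): P = [2, 4] / [5, 8];  Q = [1, 3] / [2, 4]
  Insert 6 (step 5): P = [2, 4, 6] / [5, 8];  Q = [1, 3, 5] / [2, 4]
  Insert 1 (step 6): P = [1, 4, 6] / [2, 8] / [5];  Q = [1, 3, 5] / [2, 4] / [6]
  Insert 3 (step 7): P = [1, 3, 6] / [2, 4] / [5, 8];  Q = [1, 3, 5] / [2, 4] / [6, 7]
  Insert 7 (step 8): P = [1, 3, 6, 7] / [2, 4] / [5, 8];  Q = [1, 3, 5, 8] / [2, 4] / [6, 7]
Final shape: (4, 2, 2).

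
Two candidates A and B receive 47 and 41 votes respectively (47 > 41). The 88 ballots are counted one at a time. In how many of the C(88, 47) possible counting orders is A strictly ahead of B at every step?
Strict-lead orderings = 1461757654003171176295560

Total orderings of the 88 votes with 47 for A: C(88, 47) = 21439112258713177252334880. By the Bertrand ballot formula (Cycle Lemma / reflection principle), the number of orderings in which A is strictly ahead of B throughout is (p − q)/(p + q) · C(p + q, p) = (47 − 41)/(47 + 41) · 21439112258713177252334880 = 1461757654003171176295560.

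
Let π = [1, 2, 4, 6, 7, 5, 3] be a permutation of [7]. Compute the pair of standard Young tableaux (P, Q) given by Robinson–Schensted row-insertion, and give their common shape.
P = [1, 2, 3, 5, 7] / [4] / [6];  Q = [1, 2, 3, 4, 5] / [6] / [7];  common shape = (5, 1, 1)

Row-insert the values π_1, π_2, … into P one at a time, bumping the leftmost entry strictly greater than the inserted value down to the next row. The recording tableau Q records, in position (i, j), the step at which that cell was added to P.
  Insert 1 (step 1): P = [1];  Q = [1]
  Insert 2 (step 2): P = [1, 2];  Q = [1, 2]
  Insert 4 (step 3): P = [1, 2, 4];  Q = [1, 2, 3]
  Insert 6 (step 4): P = [1, 2, 4, 6];  Q = [1, 2, 3, 4]
  Insert 7 (step 5): P = [1, 2, 4, 6, 7];  Q = [1, 2, 3, 4, 5]
  Insert 5 (step 6): P = [1, 2, 4, 5, 7] / [6];  Q = [1, 2, 3, 4, 5] / [6]
  Insert 3 (step 7): P = [1, 2, 3, 5, 7] / [4] / [6];  Q = [1, 2, 3, 4, 5] / [6] / [7]
Final shape: (5, 1, 1).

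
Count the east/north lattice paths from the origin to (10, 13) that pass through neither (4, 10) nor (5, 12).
Number of paths = 1040872

Inclusion–exclusion. Total paths: C(23, 10) = 1144066. Through P₁: C(14, 4)·C(9, 6) = 84084. Through P₂: C(17, 5)·C(6, 5) = 37128. Since P₁ is strictly southwest of P₂, a monotone path through both must visit P₁ then P₂; paths through both = C(14, 4)·C(3, 1)·C(6, 5) = 18018. Avoid both = 1144066 − 84084 − 37128 + 18018 = 1040872.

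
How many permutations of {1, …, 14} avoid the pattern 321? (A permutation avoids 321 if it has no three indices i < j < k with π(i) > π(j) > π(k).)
C_14 = 2674440

These 321-avoiding permutations are counted by the Catalan number C_n = (1/(n + 1)) · C(2n, n). For n = 14: C_14 = (1/15) · C(28, 14) = 40116600/15 = 2674440.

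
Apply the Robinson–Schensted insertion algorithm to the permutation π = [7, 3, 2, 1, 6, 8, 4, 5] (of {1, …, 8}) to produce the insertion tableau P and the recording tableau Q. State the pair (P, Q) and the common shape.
P = [1, 4, 5] / [2, 6, 8] / [3] / [7];  Q = [1, 5, 6] / [2, 7, 8] / [3] / [4];  common shape = (3, 3, 1, 1)

Row-insert the values π_1, π_2, … into P one at a time, bumping the leftmost entry strictly greater than the inserted value down to the next row. The recording tableau Q records, in position (i, j), the step at which that cell was added to P.
  Insert 7 (step 1): P = [7];  Q = [1]
  Insert 3 (step 2): P = [3] / [7];  Q = [1] / [2]
  Insert 2 (step 3): P = [2] / [3] / [7];  Q = [1] / [2] / [3]
  Insert 1 (step 4): P = [1] / [2] / [3] / [7];  Q = [1] / [2] / [3] / [4]
  Insert 6 (step 5): P = [1, 6] / [2] / [3] / [7];  Q = [1, 5] / [2] / [3] / [4]
  Insert 8 (step 6): P = [1, 6, 8] / [2] / [3] / [7];  Q = [1, 5, 6] / [2] / [3] / [4]
  Insert 4 (step 7): P = [1, 4, 8] / [2, 6] / [3] / [7];  Q = [1, 5, 6] / [2, 7] / [3] / [4]
  Insert 5 (step 8): P = [1, 4, 5] / [2, 6, 8] / [3] / [7];  Q = [1, 5, 6] / [2, 7, 8] / [3] / [4]
Final shape: (3, 3, 1, 1).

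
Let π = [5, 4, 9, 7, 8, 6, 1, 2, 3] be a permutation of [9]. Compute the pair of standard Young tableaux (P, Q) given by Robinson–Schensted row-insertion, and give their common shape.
P = [1, 2, 3] / [4, 6, 8] / [5, 7] / [9];  Q = [1, 3, 5] / [2, 4, 9] / [6, 8] / [7];  common shape = (3, 3, 2, 1)

Row-insert the values π_1, π_2, … into P one at a time, bumping the leftmost entry strictly greater than the inserted value down to the next row. The recording tableau Q records, in position (i, j), the step at which that cell was added to P.
  Insert 5 (step 1): P = [5];  Q = [1]
  Insert 4 (step 2): P = [4] / [5];  Q = [1] / [2]
  Insert 9 (step 3): P = [4, 9] / [5];  Q = [1, 3] / [2]
  Insert 7 (step 4): P = [4, 7] / [5, 9];  Q = [1, 3] / [2, 4]
  Insert 8 (step 5): P = [4, 7, 8] / [5, 9];  Q = [1, 3, 5] / [2, 4]
  Insert 6 (step 6): P = [4, 6, 8] / [5, 7] / [9];  Q = [1, 3, 5] / [2, 4] / [6]
  Insert 1 (step 7): P = [1, 6, 8] / [4, 7] / [5] / [9];  Q = [1, 3, 5] / [2, 4] / [6] / [7]
  Insert 2 (step 8): P = [1, 2, 8] / [4, 6] / [5, 7] / [9];  Q = [1, 3, 5] / [2, 4] / [6, 8] / [7]
  Insert 3 (step 9): P = [1, 2, 3] / [4, 6, 8] / [5, 7] / [9];  Q = [1, 3, 5] / [2, 4, 9] / [6, 8] / [7]
Final shape: (3, 3, 2, 1).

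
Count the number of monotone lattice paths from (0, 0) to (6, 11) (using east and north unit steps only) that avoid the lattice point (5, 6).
Number of paths = 9604

Total paths from (0, 0) to (6, 11): C(17, 6) = 12376. Paths through (5, 6): (paths (0, 0) → (5, 6)) × (paths (5, 6) → (6, 11)) = C(11, 5) · C(6, 1) = 462 · 6 = 2772. Avoidance count = 12376 − 2772 = 9604.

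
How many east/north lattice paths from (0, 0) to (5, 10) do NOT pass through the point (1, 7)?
Number of paths = 2723

Total paths from (0, 0) to (5, 10): C(15, 5) = 3003. Paths through (1, 7): (paths (0, 0) → (1, 7)) × (paths (1, 7) → (5, 10)) = C(8, 1) · C(7, 4) = 8 · 35 = 280. Avoidance count = 3003 − 280 = 2723.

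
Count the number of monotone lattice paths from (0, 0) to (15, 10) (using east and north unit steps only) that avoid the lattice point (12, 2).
Number of paths = 3253745

Total paths from (0, 0) to (15, 10): C(25, 15) = 3268760. Paths through (12, 2): (paths (0, 0) → (12, 2)) × (paths (12, 2) → (15, 10)) = C(14, 12) · C(11, 3) = 91 · 165 = 15015. Avoidance count = 3268760 − 15015 = 3253745.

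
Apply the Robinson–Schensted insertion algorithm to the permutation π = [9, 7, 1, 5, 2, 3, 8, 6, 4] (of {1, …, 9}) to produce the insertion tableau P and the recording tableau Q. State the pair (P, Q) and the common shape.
P = [1, 2, 3, 4] / [5, 6] / [7, 8] / [9];  Q = [1, 4, 6, 7] / [2, 8] / [3, 9] / [5];  common shape = (4, 2, 2, 1)

Row-insert the values π_1, π_2, … into P one at a time, bumping the leftmost entry strictly greater than the inserted value down to the next row. The recording tableau Q records, in position (i, j), the step at which that cell was added to P.
  Insert 9 (step 1): P = [9];  Q = [1]
  Insert 7 (step 2): P = [7] / [9];  Q = [1] / [2]
  Insert 1 (step 3): P = [1] / [7] / [9];  Q = [1] / [2] / [3]
  Insert 5 (step 4): P = [1, 5] / [7] / [9];  Q = [1, 4] / [2] / [3]
  Insert 2 (step 5): P = [1, 2] / [5] / [7] / [9];  Q = [1, 4] / [2] / [3] / [5]
  Insert 3 (step 6): P = [1, 2, 3] / [5] / [7] / [9];  Q = [1, 4, 6] / [2] / [3] / [5]
  Insert 8 (step 7): P = [1, 2, 3, 8] / [5] / [7] / [9];  Q = [1, 4, 6, 7] / [2] / [3] / [5]
  Insert 6 (step 8): P = [1, 2, 3, 6] / [5, 8] / [7] / [9];  Q = [1, 4, 6, 7] / [2, 8] / [3] / [5]
  Insert 4 (step 9): P = [1, 2, 3, 4] / [5, 6] / [7, 8] / [9];  Q = [1, 4, 6, 7] / [2, 8] / [3, 9] / [5]
Final shape: (4, 2, 2, 1).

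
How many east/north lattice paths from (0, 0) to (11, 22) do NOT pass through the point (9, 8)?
Number of paths = 190619520

Total paths from (0, 0) to (11, 22): C(33, 11) = 193536720. Paths through (9, 8): (paths (0, 0) → (9, 8)) × (paths (9, 8) → (11, 22)) = C(17, 9) · C(16, 2) = 24310 · 120 = 2917200. Avoidance count = 193536720 − 2917200 = 190619520.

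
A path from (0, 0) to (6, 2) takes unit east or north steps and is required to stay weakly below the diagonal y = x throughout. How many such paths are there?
Number of paths = 20

By the reflection principle (André's argument), the number of monotone paths to (6, 2) with n ≤ m that never go above y = x is C(8, 6) − C(8, 7) = 28 − 8 = 20.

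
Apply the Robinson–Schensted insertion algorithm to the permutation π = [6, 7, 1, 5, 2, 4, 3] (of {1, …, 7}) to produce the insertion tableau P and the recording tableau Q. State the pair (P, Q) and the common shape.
P = [1, 2, 3] / [4, 7] / [5] / [6];  Q = [1, 2, 6] / [3, 4] / [5] / [7];  common shape = (3, 2, 1, 1)

Row-insert the values π_1, π_2, … into P one at a time, bumping the leftmost entry strictly greater than the inserted value down to the next row. The recording tableau Q records, in position (i, j), the step at which that cell was added to P.
  Insert 6 (step 1): P = [6];  Q = [1]
  Insert 7 (step 2): P = [6, 7];  Q = [1, 2]
  Insert 1 (step 3): P = [1, 7] / [6];  Q = [1, 2] / [3]
  Insert 5 (step 4): P = [1, 5] / [6, 7];  Q = [1, 2] / [3, 4]
  Insert 2 (step 5): P = [1, 2] / [5, 7] / [6];  Q = [1, 2] / [3, 4] / [5]
  Insert 4 (step 6): P = [1, 2, 4] / [5, 7] / [6];  Q = [1, 2, 6] / [3, 4] / [5]
  Insert 3 (step 7): P = [1, 2, 3] / [4, 7] / [5] / [6];  Q = [1, 2, 6] / [3, 4] / [5] / [7]
Final shape: (3, 2, 1, 1).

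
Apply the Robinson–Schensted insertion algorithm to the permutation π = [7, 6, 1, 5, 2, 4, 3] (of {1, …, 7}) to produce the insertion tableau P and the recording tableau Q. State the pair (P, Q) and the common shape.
P = [1, 2, 3] / [4] / [5] / [6] / [7];  Q = [1, 4, 6] / [2] / [3] / [5] / [7];  common shape = (3, 1, 1, 1, 1)

Row-insert the values π_1, π_2, … into P one at a time, bumping the leftmost entry strictly greater than the inserted value down to the next row. The recording tableau Q records, in position (i, j), the step at which that cell was added to P.
  Insert 7 (step 1): P = [7];  Q = [1]
  Insert 6 (step 2): P = [6] / [7];  Q = [1] / [2]
  Insert 1 (step 3): P = [1] / [6] / [7];  Q = [1] / [2] / [3]
  Insert 5 (step 4): P = [1, 5] / [6] / [7];  Q = [1, 4] / [2] / [3]
  Insert 2 (step 5): P = [1, 2] / [5] / [6] / [7];  Q = [1, 4] / [2] / [3] / [5]
  Insert 4 (step 6): P = [1, 2, 4] / [5] / [6] / [7];  Q = [1, 4, 6] / [2] / [3] / [5]
  Insert 3 (step 7): P = [1, 2, 3] / [4] / [5] / [6] / [7];  Q = [1, 4, 6] / [2] / [3] / [5] / [7]
Final shape: (3, 1, 1, 1, 1).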